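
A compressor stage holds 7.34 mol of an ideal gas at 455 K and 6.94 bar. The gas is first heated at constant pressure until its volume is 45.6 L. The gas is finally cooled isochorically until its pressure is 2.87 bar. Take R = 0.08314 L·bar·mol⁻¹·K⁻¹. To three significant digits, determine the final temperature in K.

T₃ ≈ 214 K

From PV = nRT: V₁ = nRT₁/P₁ = 40.01 L.
P constant ⇒ V ∝ T: P₂ = P₁; T₂ = T₁·(V₂/V₁) = 518.6 K.
Isochoric, so P/T is constant: V₃ = V₂; T₃ = T₂·(P₃/P₂) = 214.5 K.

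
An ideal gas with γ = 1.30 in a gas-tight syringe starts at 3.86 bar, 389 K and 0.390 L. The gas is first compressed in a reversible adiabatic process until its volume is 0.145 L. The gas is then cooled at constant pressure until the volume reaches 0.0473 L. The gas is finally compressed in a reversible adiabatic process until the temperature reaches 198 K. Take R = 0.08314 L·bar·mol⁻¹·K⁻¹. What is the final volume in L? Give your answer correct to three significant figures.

V₄ ≈ 0.0289 L

Adiabatic (γ = 1.30), T V^(γ−1) and P V^γ constant: T₂ = T₁·(V₁/V₂)^(γ−1) = 523.4 K; P₂ = P₁·(V₁/V₂)^γ = 13.97 bar.
P constant ⇒ V ∝ T: P₃ = P₂; T₃ = T₂·(V₃/V₂) = 170.7 K.
Adiabatic (γ = 1.30), T V^(γ−1) and P V^γ constant: P₄ = P₃·(T₄/T₃)^(γ/(γ−1)) = 26.54 bar; V₄ = V₃·(T₃/T₄)^(1/(γ−1)) = 0.02887 L.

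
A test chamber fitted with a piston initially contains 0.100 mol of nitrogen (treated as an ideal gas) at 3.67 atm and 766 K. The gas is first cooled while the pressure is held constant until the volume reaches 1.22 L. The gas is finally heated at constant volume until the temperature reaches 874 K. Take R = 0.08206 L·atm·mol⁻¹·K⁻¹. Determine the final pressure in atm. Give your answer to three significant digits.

From PV = nRT: V₁ = nRT₁/P₁ = 1.713 L.
Isobaric, so V/T is constant: P₂ = P₁; T₂ = T₁·(V₂/V₁) = 545.6 K.
V constant ⇒ P ∝ T: V₃ = V₂; P₃ = P₂·(T₃/T₂) = 5.879 atm.

P₃ ≈ 5.88 atm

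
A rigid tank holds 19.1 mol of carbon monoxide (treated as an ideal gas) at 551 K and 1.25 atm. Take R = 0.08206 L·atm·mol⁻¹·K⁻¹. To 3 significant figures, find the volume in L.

V ≈ 691 L

PV = nRT ⇒ V = nRT/P = (19.1 × 0.08206 × 551) / 1.25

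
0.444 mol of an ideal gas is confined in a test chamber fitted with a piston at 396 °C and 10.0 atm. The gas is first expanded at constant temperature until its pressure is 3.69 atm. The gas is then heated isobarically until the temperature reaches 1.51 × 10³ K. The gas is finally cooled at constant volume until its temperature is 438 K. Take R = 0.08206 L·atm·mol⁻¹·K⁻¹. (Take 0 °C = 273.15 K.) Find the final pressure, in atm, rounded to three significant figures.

Convert: T₁ = 669.1 K.
From PV = nRT: V₁ = nRT₁/P₁ = 2.438 L.
T constant ⇒ Boyle's law P V = const: T₂ = T₁; V₂ = V₁·(P₁/P₂) = 6.607 L.
P constant ⇒ V ∝ T: P₃ = P₂; V₃ = V₂·(T₃/T₂) = 14.91 L.
V constant ⇒ P ∝ T: V₄ = V₃; P₄ = P₃·(T₄/T₃) = 1.070 atm.

P₄ ≈ 1.07 atm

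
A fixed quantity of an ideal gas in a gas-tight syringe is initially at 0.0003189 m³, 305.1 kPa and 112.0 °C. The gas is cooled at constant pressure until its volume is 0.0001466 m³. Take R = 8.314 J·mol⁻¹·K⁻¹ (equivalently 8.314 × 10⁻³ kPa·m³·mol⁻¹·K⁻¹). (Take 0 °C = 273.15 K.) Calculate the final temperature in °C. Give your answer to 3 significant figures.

T₂ ≈ -96.1 °C

Convert: T₁ = 385.1 K.
Isobaric, so V/T is constant: P₂ = P₁; T₂ = T₁·(V₂/V₁) = 177.1 K.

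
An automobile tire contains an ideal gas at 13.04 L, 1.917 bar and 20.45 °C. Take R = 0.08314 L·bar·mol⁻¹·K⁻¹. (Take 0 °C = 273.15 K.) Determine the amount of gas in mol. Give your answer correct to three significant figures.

n ≈ 1.02 mol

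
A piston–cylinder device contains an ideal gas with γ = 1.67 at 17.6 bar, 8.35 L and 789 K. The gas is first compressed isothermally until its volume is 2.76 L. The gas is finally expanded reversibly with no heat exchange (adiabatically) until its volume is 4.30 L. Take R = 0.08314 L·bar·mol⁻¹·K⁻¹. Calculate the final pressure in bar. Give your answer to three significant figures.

Isothermal, so P V is constant: T₂ = T₁; P₂ = P₁·(V₁/V₂) = 53.25 bar.
Reversible adiabatic, γ = 1.67: T₃ = T₂·(V₂/V₃)^(γ−1) = 586.2 K; P₃ = P₂·(V₂/V₃)^γ = 25.39 bar.

P₃ ≈ 25.4 bar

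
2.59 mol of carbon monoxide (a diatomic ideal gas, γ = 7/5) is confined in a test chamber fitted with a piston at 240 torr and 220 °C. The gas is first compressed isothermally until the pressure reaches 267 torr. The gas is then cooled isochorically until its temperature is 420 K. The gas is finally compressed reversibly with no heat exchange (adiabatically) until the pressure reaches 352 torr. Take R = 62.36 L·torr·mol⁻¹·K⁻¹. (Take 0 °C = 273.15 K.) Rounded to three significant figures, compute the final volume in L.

Convert: T₁ = 493.1 K.
From PV = nRT: V₁ = nRT₁/P₁ = 331.9 L.
T constant ⇒ Boyle's law P V = const: T₂ = T₁; V₂ = V₁·(P₁/P₂) = 298.3 L.
Isochoric, so P/T is constant: V₃ = V₂; P₃ = P₂·(T₃/T₂) = 227.4 torr.
Reversible adiabatic, γ = 7/5: T₄ = T₃·(P₄/P₃)^((γ−1)/γ) = 475.8 K; V₄ = V₃·(P₃/P₄)^(1/γ) = 218.3 L.

V₄ ≈ 218 L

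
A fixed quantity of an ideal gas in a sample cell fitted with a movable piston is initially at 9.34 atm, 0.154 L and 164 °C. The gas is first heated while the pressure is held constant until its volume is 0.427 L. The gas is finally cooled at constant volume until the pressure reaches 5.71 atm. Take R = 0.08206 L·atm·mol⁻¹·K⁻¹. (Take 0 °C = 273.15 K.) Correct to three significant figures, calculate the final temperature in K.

Convert: T₁ = 437.1 K.
P constant ⇒ V ∝ T: P₂ = P₁; T₂ = T₁·(V₂/V₁) = 1212 K.
V constant ⇒ P ∝ T: V₃ = V₂; T₃ = T₂·(P₃/P₂) = 741.0 K.

T₃ ≈ 741 K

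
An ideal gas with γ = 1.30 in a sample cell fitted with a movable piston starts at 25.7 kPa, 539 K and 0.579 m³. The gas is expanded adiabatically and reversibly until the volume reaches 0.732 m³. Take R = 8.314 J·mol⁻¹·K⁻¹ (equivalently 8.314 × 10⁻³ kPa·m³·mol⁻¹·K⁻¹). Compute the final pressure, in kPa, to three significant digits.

Adiabatic (γ = 1.30), T V^(γ−1) and P V^γ constant: T₂ = T₁·(V₁/V₂)^(γ−1) = 502.4 K; P₂ = P₁·(V₁/V₂)^γ = 18.95 kPa.

P₂ ≈ 18.9 kPa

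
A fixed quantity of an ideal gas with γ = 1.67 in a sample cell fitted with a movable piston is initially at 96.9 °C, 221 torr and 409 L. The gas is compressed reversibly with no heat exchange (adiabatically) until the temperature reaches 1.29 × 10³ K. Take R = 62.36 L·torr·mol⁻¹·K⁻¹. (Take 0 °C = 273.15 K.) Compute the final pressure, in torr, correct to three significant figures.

Convert: T₁ = 370.0 K.
Adiabatic (γ = 1.67), T V^(γ−1) and P V^γ constant: P₂ = P₁·(T₂/T₁)^(γ/(γ−1)) = 4968 torr; V₂ = V₁·(T₁/T₂)^(1/(γ−1)) = 63.43 L.

P₂ ≈ 4.97e+03 torr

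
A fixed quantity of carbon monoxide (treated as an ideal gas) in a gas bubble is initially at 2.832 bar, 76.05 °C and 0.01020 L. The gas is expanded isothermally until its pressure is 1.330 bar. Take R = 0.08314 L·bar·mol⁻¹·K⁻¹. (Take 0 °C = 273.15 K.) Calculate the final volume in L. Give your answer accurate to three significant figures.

V₂ ≈ 0.0217 L

Convert: T₁ = 349.2 K.
T constant ⇒ Boyle's law P V = const: T₂ = T₁; V₂ = V₁·(P₁/P₂) = 0.02172 L.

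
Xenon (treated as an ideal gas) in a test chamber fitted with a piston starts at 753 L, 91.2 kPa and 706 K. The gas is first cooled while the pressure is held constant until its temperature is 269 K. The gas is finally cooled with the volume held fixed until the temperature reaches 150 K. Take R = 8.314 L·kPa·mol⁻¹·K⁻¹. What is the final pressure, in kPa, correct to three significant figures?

P₃ ≈ 50.9 kPa

P constant ⇒ V ∝ T: P₂ = P₁; V₂ = V₁·(T₂/T₁) = 286.9 L.
V constant ⇒ P ∝ T: V₃ = V₂; P₃ = P₂·(T₃/T₂) = 50.86 kPa.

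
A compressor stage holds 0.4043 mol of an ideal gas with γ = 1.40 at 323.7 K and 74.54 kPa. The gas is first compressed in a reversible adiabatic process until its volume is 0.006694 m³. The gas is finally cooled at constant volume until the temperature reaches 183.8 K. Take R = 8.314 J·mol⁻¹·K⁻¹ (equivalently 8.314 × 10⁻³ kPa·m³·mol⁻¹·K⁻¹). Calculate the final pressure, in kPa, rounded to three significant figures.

P₃ ≈ 92.3 kPa

From PV = nRT: V₁ = nRT₁/P₁ = 0.01460 m³.
Adiabatic (γ = 1.40), T V^(γ−1) and P V^γ constant: T₂ = T₁·(V₁/V₂)^(γ−1) = 442.2 K; P₂ = P₁·(V₁/V₂)^γ = 222.0 kPa.
V constant ⇒ P ∝ T: V₃ = V₂; P₃ = P₂·(T₃/T₂) = 92.29 kPa.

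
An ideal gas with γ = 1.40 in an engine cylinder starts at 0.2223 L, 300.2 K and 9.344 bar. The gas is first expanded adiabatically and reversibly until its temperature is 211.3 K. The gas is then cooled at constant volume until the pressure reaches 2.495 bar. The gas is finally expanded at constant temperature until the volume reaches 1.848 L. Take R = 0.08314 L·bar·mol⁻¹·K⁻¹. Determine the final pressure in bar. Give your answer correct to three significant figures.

Reversible adiabatic, γ = 1.40: P₂ = P₁·(T₂/T₁)^(γ/(γ−1)) = 2.734 bar; V₂ = V₁·(T₁/T₂)^(1/(γ−1)) = 0.5348 L.
Isochoric, so P/T is constant: V₃ = V₂; T₃ = T₂·(P₃/P₂) = 192.9 K.
T constant ⇒ Boyle's law P V = const: T₄ = T₃; P₄ = P₃·(V₃/V₄) = 0.7221 bar.

P₄ ≈ 0.722 bar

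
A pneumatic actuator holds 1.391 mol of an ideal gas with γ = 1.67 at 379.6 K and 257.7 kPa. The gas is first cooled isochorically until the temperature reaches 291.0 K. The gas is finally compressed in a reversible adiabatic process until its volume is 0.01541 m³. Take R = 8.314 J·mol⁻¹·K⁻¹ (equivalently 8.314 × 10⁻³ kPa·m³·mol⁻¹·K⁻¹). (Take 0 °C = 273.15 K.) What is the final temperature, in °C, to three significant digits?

From PV = nRT: V₁ = nRT₁/P₁ = 0.01704 m³.
V constant ⇒ P ∝ T: V₂ = V₁; P₂ = P₁·(T₂/T₁) = 197.6 kPa.
Adiabatic (γ = 1.67), T V^(γ−1) and P V^γ constant: T₃ = T₂·(V₂/V₃)^(γ−1) = 311.2 K; P₃ = P₂·(V₂/V₃)^γ = 233.6 kPa.

T₃ ≈ 38.1 °C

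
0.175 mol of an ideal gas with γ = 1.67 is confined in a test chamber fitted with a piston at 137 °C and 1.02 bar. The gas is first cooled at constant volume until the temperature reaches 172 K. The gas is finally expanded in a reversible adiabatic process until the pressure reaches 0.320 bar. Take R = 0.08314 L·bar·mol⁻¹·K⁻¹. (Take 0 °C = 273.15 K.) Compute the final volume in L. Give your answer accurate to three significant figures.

V₃ ≈ 6.96 L

Convert: T₁ = 410.1 K.
From PV = nRT: V₁ = nRT₁/P₁ = 5.850 L.
Isochoric, so P/T is constant: V₂ = V₁; P₂ = P₁·(T₂/T₁) = 0.4277 bar.
Reversible adiabatic, γ = 1.67: T₃ = T₂·(P₃/P₂)^((γ−1)/γ) = 153.1 K; V₃ = V₂·(P₂/P₃)^(1/γ) = 6.961 L.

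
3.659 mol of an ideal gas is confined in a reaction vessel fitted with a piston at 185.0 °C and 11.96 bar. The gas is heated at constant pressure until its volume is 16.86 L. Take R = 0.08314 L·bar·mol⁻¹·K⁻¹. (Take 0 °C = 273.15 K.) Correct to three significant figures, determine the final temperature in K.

T₂ ≈ 663 K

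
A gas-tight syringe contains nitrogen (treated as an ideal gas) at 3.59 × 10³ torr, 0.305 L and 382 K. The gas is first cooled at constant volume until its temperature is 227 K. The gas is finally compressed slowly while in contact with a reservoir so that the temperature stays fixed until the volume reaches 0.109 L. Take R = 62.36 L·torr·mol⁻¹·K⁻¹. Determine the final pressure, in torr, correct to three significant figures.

P₃ ≈ 5.97e+03 torr

V constant ⇒ P ∝ T: V₂ = V₁; P₂ = P₁·(T₂/T₁) = 2133 torr.
Isothermal, so P V is constant: T₃ = T₂; P₃ = P₂·(V₂/V₃) = 5969 torr.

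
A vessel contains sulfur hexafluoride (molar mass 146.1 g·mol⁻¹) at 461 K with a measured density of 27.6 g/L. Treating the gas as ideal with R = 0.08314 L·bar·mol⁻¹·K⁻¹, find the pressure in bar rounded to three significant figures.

ρ = PM/(RT) ⇒ P = ρRT/M = (27.6 × 0.08314 × 461.0) / 146.1

P ≈ 7.24 bar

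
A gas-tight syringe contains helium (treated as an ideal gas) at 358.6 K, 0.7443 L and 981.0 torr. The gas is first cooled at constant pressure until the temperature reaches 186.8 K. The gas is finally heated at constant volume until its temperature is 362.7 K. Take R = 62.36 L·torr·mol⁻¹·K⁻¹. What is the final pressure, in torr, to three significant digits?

P₃ ≈ 1.90e+03 torr

P constant ⇒ V ∝ T: P₂ = P₁; V₂ = V₁·(T₂/T₁) = 0.3877 L.
V constant ⇒ P ∝ T: V₃ = V₂; P₃ = P₂·(T₃/T₂) = 1905 torr.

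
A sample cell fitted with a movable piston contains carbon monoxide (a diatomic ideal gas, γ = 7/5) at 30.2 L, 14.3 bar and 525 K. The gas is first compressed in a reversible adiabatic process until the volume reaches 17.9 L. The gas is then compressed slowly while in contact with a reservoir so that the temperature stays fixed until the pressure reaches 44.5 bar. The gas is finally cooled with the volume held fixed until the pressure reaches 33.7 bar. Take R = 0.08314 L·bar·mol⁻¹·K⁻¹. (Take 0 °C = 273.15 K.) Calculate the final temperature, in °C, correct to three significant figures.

T₄ ≈ 217 °C

Reversible adiabatic, γ = 7/5: T₂ = T₁·(V₁/V₂)^(γ−1) = 647.2 K; P₂ = P₁·(V₁/V₂)^γ = 29.74 bar.
Isothermal, so P V is constant: T₃ = T₂; V₃ = V₂·(P₂/P₃) = 11.96 L.
Isochoric, so P/T is constant: V₄ = V₃; T₄ = T₃·(P₄/P₃) = 490.1 K.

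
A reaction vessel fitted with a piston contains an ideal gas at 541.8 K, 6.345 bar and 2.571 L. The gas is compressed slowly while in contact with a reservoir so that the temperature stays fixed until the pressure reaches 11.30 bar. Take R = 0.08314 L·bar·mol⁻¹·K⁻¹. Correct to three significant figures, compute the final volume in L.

Isothermal, so P V is constant: T₂ = T₁; V₂ = V₁·(P₁/P₂) = 1.444 L.

V₂ ≈ 1.44 L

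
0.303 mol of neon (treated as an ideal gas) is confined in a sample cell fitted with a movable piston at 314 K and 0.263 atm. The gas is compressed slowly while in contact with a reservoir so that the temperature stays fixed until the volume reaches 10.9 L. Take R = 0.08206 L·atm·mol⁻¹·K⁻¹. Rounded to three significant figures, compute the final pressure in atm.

From PV = nRT: V₁ = nRT₁/P₁ = 29.69 L.
Isothermal, so P V is constant: T₂ = T₁; P₂ = P₁·(V₁/V₂) = 0.7163 atm.

P₂ ≈ 0.716 atm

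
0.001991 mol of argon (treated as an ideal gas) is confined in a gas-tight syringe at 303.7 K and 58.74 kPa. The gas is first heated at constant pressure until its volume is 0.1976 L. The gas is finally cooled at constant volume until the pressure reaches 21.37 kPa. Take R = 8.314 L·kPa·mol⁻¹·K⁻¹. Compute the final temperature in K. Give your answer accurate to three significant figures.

From PV = nRT: V₁ = nRT₁/P₁ = 0.08558 L.
Isobaric, so V/T is constant: P₂ = P₁; T₂ = T₁·(V₂/V₁) = 701.2 K.
Isochoric, so P/T is constant: V₃ = V₂; T₃ = T₂·(P₃/P₂) = 255.1 K.

T₃ ≈ 255 K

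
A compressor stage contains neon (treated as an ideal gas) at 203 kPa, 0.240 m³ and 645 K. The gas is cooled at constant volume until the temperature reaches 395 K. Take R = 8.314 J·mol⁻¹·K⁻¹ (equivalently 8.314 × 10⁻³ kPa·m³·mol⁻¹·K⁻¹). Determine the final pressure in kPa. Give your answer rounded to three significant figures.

Isochoric, so P/T is constant: V₂ = V₁; P₂ = P₁·(T₂/T₁) = 124.3 kPa.

P₂ ≈ 124 kPa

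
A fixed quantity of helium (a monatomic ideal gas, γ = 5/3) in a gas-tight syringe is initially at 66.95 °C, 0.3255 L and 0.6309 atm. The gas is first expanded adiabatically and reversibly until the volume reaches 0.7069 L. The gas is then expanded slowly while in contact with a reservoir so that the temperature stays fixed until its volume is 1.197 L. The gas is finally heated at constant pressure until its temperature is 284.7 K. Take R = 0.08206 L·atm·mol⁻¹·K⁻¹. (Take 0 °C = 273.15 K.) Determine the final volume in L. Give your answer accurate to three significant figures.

V₄ ≈ 1.68 L

Convert: T₁ = 340.1 K.
Adiabatic (γ = 5/3), T V^(γ−1) and P V^γ constant: T₂ = T₁·(V₁/V₂)^(γ−1) = 202.8 K; P₂ = P₁·(V₁/V₂)^γ = 0.1732 atm.
Isothermal, so P V is constant: T₃ = T₂; P₃ = P₂·(V₂/V₃) = 0.1023 atm.
P constant ⇒ V ∝ T: P₄ = P₃; V₄ = V₃·(T₄/T₃) = 1.680 L.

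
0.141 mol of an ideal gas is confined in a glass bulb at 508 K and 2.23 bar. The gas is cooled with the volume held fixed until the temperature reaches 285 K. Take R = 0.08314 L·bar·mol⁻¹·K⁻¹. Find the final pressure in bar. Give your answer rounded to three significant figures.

P₂ ≈ 1.25 bar

From PV = nRT: V₁ = nRT₁/P₁ = 2.670 L.
Isochoric, so P/T is constant: V₂ = V₁; P₂ = P₁·(T₂/T₁) = 1.251 bar.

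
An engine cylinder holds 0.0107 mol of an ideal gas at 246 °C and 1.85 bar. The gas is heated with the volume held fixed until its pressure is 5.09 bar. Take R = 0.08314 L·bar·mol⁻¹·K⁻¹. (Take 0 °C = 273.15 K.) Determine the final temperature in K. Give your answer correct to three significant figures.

Convert: T₁ = 519.1 K.
From PV = nRT: V₁ = nRT₁/P₁ = 0.2496 L.
V constant ⇒ P ∝ T: V₂ = V₁; T₂ = T₁·(P₂/P₁) = 1428 K.

T₂ ≈ 1.43e+03 K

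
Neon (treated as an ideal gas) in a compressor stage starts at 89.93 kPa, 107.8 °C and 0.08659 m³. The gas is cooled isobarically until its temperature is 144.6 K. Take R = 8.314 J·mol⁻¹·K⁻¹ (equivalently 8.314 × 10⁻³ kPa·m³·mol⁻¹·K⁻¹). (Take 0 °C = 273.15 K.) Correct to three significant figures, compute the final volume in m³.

V₂ ≈ 0.0329 m³

Convert: T₁ = 380.9 K.
Isobaric, so V/T is constant: P₂ = P₁; V₂ = V₁·(T₂/T₁) = 0.03287 m³.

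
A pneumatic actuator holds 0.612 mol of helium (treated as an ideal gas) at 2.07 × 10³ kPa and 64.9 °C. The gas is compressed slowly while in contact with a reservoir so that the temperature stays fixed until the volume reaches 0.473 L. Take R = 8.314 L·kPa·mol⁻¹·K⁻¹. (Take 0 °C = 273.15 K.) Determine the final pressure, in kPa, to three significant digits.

Convert: T₁ = 338.0 K.
From PV = nRT: V₁ = nRT₁/P₁ = 0.8309 L.
T constant ⇒ Boyle's law P V = const: T₂ = T₁; P₂ = P₁·(V₁/V₂) = 3636 kPa.

P₂ ≈ 3.64e+03 kPa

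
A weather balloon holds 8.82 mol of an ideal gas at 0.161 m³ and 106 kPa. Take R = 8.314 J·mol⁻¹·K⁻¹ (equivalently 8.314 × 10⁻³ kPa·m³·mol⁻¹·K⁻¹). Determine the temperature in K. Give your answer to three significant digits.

PV = nRT ⇒ T = PV/(nR) = (106 × 0.161) / (8.82 × 8.314 × 10⁻³)

T ≈ 233 K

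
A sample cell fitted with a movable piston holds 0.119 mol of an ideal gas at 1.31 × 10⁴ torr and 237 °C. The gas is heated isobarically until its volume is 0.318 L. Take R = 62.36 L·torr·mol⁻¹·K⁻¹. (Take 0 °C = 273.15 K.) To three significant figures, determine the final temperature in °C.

T₂ ≈ 288 °C

Convert: T₁ = 510.1 K.
From PV = nRT: V₁ = nRT₁/P₁ = 0.2890 L.
Isobaric, so V/T is constant: P₂ = P₁; T₂ = T₁·(V₂/V₁) = 561.4 K.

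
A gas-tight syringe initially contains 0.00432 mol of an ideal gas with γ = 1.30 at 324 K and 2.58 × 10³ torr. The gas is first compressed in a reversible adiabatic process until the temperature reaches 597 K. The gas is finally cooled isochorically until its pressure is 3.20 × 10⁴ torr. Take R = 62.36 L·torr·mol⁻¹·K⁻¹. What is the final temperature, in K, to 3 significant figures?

T₃ ≈ 524 K

From PV = nRT: V₁ = nRT₁/P₁ = 0.03383 L.
Adiabatic (γ = 1.30), T V^(γ−1) and P V^γ constant: P₂ = P₁·(T₂/T₁)^(γ/(γ−1)) = 3.646e+04 torr; V₂ = V₁·(T₁/T₂)^(1/(γ−1)) = 0.004411 L.
V constant ⇒ P ∝ T: V₃ = V₂; T₃ = T₂·(P₃/P₂) = 524.0 K.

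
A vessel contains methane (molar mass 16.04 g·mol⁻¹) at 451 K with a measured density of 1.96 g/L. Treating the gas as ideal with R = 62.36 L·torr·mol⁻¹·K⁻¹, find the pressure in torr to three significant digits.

ρ = PM/(RT) ⇒ P = ρRT/M = (1.96 × 62.36 × 451.0) / 16.04

P ≈ 3.44e+03 torr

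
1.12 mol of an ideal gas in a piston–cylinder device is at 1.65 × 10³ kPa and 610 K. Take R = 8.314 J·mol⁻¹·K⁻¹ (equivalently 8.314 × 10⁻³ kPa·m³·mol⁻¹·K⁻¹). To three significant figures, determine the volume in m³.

V ≈ 0.00344 m³

PV = nRT ⇒ V = nRT/P = (1.12 × 8.314 × 10⁻³ × 610) / 1.65e+03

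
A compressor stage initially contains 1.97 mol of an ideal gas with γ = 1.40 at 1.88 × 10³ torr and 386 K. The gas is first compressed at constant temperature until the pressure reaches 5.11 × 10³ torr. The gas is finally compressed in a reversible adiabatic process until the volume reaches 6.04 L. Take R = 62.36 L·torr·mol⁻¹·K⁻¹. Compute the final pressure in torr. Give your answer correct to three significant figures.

From PV = nRT: V₁ = nRT₁/P₁ = 25.22 L.
T constant ⇒ Boyle's law P V = const: T₂ = T₁; V₂ = V₁·(P₁/P₂) = 9.280 L.
Reversible adiabatic, γ = 1.40: T₃ = T₂·(V₂/V₃)^(γ−1) = 458.3 K; P₃ = P₂·(V₂/V₃)^γ = 9322 torr.

P₃ ≈ 9.32e+03 torr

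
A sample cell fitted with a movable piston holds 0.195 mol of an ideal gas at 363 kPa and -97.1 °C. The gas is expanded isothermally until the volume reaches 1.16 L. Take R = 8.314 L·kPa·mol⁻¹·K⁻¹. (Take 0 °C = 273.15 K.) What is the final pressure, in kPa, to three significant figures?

P₂ ≈ 246 kPa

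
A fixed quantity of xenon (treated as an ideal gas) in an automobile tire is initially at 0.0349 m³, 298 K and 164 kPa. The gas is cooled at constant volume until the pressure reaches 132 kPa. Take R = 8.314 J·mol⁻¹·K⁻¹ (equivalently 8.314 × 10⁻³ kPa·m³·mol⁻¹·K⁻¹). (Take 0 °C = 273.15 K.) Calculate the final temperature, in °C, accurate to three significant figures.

T₂ ≈ -33.3 °C

Isochoric, so P/T is constant: V₂ = V₁; T₂ = T₁·(P₂/P₁) = 239.9 K.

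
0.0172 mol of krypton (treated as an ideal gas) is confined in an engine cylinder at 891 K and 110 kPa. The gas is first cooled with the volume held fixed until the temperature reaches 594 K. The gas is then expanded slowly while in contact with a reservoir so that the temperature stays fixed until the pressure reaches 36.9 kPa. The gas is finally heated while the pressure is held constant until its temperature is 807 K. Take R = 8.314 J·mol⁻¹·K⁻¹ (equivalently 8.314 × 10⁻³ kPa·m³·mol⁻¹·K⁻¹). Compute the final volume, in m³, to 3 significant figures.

V₄ ≈ 0.00313 m³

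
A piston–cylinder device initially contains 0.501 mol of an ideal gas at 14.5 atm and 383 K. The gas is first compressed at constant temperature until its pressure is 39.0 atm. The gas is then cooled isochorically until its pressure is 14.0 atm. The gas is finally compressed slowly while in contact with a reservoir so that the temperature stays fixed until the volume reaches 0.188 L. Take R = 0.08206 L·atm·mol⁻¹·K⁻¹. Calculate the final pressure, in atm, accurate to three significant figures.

P₄ ≈ 30.1 atm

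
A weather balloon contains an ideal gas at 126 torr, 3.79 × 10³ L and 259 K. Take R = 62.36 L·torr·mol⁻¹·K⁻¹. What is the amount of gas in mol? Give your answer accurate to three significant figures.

PV = nRT ⇒ n = PV/(RT) = (126 × 3.79e+03) / (62.36 × 259)

n ≈ 29.6 mol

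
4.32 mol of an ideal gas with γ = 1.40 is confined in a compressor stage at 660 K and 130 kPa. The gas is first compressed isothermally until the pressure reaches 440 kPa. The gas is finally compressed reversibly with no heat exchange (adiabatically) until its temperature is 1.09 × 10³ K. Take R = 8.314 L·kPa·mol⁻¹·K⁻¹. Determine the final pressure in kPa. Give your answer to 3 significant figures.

P₃ ≈ 2.55e+03 kPa

From PV = nRT: V₁ = nRT₁/P₁ = 182.3 L.
Isothermal, so P V is constant: T₂ = T₁; V₂ = V₁·(P₁/P₂) = 53.87 L.
Reversible adiabatic, γ = 1.40: P₃ = P₂·(T₃/T₂)^(γ/(γ−1)) = 2547 kPa; V₃ = V₂·(T₂/T₃)^(1/(γ−1)) = 15.37 L.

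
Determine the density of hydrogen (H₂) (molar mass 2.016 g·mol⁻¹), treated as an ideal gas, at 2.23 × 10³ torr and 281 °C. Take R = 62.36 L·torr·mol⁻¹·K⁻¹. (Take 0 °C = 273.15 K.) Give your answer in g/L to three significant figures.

ρ = PM/(RT) = (2.23e+03 × 2.016) / (62.36 × 554.1)

ρ ≈ 0.130 g/L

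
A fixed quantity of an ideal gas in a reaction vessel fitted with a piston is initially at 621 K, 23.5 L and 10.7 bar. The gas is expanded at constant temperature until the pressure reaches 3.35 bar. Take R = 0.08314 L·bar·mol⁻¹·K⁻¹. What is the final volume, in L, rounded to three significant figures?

Isothermal, so P V is constant: T₂ = T₁; V₂ = V₁·(P₁/P₂) = 75.06 L.

V₂ ≈ 75.1 L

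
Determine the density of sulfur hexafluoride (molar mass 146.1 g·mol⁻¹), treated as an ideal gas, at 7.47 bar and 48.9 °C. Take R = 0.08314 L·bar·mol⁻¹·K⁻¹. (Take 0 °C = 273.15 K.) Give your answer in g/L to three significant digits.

ρ = PM/(RT) = (7.47 × 146.1) / (0.08314 × 322.0)

ρ ≈ 40.8 g/L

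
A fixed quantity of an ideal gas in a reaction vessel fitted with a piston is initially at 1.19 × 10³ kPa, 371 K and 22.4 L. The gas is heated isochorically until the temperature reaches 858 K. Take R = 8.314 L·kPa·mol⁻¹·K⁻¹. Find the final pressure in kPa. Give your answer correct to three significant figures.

V constant ⇒ P ∝ T: V₂ = V₁; P₂ = P₁·(T₂/T₁) = 2752 kPa.

P₂ ≈ 2.75e+03 kPa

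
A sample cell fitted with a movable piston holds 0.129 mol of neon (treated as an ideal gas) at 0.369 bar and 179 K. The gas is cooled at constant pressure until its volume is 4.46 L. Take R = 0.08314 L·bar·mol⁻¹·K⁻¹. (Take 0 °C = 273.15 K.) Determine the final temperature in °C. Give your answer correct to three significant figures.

T₂ ≈ -120 °C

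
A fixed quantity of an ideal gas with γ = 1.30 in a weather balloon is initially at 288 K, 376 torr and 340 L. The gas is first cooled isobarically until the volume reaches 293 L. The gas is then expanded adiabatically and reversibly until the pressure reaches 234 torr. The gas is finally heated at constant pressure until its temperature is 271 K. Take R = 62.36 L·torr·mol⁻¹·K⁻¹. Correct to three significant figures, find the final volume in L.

V₄ ≈ 514 L

P constant ⇒ V ∝ T: P₂ = P₁; T₂ = T₁·(V₂/V₁) = 248.2 K.
Reversible adiabatic, γ = 1.30: T₃ = T₂·(P₃/P₂)^((γ−1)/γ) = 222.5 K; V₃ = V₂·(P₂/P₃)^(1/γ) = 422.0 L.
Isobaric, so V/T is constant: P₄ = P₃; V₄ = V₃·(T₄/T₃) = 514.1 L.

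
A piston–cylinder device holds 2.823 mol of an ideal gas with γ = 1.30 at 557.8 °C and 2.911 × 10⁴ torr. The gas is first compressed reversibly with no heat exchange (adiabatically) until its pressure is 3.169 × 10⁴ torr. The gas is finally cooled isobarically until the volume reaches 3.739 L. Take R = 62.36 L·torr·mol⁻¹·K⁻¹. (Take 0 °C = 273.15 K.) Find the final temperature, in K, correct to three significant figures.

Convert: T₁ = 830.9 K.
From PV = nRT: V₁ = nRT₁/P₁ = 5.025 L.
Adiabatic (γ = 1.30), T V^(γ−1) and P V^γ constant: T₂ = T₁·(P₂/P₁)^((γ−1)/γ) = 847.4 K; V₂ = V₁·(P₁/P₂)^(1/γ) = 4.707 L.
P constant ⇒ V ∝ T: P₃ = P₂; T₃ = T₂·(V₃/V₂) = 673.1 K.

T₃ ≈ 673 K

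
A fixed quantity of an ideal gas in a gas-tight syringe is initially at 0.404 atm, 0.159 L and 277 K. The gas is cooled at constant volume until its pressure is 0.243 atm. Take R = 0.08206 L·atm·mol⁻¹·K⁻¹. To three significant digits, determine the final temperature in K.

Isochoric, so P/T is constant: V₂ = V₁; T₂ = T₁·(P₂/P₁) = 166.6 K.

T₂ ≈ 167 K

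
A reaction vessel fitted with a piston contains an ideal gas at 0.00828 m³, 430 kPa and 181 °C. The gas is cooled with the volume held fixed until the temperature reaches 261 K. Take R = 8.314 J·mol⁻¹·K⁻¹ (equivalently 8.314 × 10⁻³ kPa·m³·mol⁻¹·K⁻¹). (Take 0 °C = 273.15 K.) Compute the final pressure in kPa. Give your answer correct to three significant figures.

Convert: T₁ = 454.1 K.
V constant ⇒ P ∝ T: V₂ = V₁; P₂ = P₁·(T₂/T₁) = 247.1 kPa.

P₂ ≈ 247 kPa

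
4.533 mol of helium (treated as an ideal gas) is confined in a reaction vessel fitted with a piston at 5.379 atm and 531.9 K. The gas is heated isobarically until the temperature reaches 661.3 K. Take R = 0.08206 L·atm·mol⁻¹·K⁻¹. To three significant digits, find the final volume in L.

From PV = nRT: V₁ = nRT₁/P₁ = 36.78 L.
P constant ⇒ V ∝ T: P₂ = P₁; V₂ = V₁·(T₂/T₁) = 45.73 L.

V₂ ≈ 45.7 L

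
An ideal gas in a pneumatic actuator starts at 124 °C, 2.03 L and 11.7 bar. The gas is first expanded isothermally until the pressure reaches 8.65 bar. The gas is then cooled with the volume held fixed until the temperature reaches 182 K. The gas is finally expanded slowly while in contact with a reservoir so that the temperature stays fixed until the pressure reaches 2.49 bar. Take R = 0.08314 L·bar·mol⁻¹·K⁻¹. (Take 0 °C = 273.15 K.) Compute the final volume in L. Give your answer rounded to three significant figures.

V₄ ≈ 4.37 L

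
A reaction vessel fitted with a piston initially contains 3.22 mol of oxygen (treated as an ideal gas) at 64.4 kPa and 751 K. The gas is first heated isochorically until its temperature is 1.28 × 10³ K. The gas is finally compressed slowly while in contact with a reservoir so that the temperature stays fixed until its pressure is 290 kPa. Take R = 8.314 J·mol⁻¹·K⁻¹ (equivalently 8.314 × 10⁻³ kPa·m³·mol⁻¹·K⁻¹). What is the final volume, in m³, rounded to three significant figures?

From PV = nRT: V₁ = nRT₁/P₁ = 0.3122 m³.
Isochoric, so P/T is constant: V₂ = V₁; P₂ = P₁·(T₂/T₁) = 109.8 kPa.
T constant ⇒ Boyle's law P V = const: T₃ = T₂; V₃ = V₂·(P₂/P₃) = 0.1182 m³.

V₃ ≈ 0.118 m³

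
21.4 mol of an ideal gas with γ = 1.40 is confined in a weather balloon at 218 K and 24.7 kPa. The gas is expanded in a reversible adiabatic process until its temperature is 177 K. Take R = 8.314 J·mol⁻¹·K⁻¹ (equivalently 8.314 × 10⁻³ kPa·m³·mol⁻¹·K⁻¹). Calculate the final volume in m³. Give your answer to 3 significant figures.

V₂ ≈ 2.64 m³

From PV = nRT: V₁ = nRT₁/P₁ = 1.570 m³.
Adiabatic (γ = 1.40), T V^(γ−1) and P V^γ constant: P₂ = P₁·(T₂/T₁)^(γ/(γ−1)) = 11.91 kPa; V₂ = V₁·(T₁/T₂)^(1/(γ−1)) = 2.644 m³.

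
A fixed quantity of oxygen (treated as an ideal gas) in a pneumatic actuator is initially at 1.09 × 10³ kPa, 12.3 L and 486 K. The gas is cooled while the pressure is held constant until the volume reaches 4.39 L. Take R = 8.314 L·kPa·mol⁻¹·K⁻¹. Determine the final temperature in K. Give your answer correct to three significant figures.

T₂ ≈ 173 K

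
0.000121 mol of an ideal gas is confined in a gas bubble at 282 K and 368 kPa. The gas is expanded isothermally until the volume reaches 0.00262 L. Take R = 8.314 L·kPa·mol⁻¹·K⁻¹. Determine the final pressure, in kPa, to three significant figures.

P₂ ≈ 108 kPa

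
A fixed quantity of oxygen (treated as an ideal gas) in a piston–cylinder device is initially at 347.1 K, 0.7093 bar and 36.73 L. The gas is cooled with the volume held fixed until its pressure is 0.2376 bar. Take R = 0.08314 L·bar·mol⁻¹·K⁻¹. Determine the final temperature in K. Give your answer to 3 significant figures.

Isochoric, so P/T is constant: V₂ = V₁; T₂ = T₁·(P₂/P₁) = 116.3 K.

T₂ ≈ 116 K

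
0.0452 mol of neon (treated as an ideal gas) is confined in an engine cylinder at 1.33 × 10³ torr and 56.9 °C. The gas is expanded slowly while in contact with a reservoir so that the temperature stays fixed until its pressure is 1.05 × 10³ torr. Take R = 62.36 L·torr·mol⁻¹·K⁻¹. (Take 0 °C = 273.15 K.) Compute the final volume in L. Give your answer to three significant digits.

Convert: T₁ = 330.0 K.
From PV = nRT: V₁ = nRT₁/P₁ = 0.6995 L.
T constant ⇒ Boyle's law P V = const: T₂ = T₁; V₂ = V₁·(P₁/P₂) = 0.8860 L.

V₂ ≈ 0.886 L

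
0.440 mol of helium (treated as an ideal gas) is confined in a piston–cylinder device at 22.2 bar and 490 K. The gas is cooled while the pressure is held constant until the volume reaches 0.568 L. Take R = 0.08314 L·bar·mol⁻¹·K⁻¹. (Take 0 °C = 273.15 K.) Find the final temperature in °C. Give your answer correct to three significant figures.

T₂ ≈ 71.5 °C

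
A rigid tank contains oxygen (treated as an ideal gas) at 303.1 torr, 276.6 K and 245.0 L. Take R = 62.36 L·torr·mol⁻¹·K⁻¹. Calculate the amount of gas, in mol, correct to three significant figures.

PV = nRT ⇒ n = PV/(RT) = (303.1 × 245.0) / (62.36 × 276.6)

n ≈ 4.31 mol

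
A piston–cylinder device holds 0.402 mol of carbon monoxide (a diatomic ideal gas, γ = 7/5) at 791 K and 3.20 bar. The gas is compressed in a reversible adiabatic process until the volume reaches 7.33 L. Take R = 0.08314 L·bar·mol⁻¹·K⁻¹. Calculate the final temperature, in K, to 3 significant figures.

T₂ ≈ 830 K

From PV = nRT: V₁ = nRT₁/P₁ = 8.262 L.
Reversible adiabatic, γ = 7/5: T₂ = T₁·(V₁/V₂)^(γ−1) = 829.8 K; P₂ = P₁·(V₁/V₂)^γ = 3.783 bar.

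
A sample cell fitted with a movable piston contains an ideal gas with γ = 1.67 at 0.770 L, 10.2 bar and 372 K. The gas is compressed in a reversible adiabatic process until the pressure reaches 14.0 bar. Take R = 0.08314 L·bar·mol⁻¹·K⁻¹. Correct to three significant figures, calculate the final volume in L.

V₂ ≈ 0.637 L

Reversible adiabatic, γ = 1.67: T₂ = T₁·(P₂/P₁)^((γ−1)/γ) = 422.4 K; V₂ = V₁·(P₁/P₂)^(1/γ) = 0.6370 L.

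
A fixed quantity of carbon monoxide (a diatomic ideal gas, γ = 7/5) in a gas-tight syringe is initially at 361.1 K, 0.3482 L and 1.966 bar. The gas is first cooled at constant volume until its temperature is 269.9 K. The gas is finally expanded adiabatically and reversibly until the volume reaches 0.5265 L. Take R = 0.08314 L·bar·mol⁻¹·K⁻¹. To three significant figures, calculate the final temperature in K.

T₃ ≈ 229 K

Isochoric, so P/T is constant: V₂ = V₁; P₂ = P₁·(T₂/T₁) = 1.469 bar.
Reversible adiabatic, γ = 7/5: T₃ = T₂·(V₂/V₃)^(γ−1) = 228.8 K; P₃ = P₂·(V₂/V₃)^γ = 0.8237 bar.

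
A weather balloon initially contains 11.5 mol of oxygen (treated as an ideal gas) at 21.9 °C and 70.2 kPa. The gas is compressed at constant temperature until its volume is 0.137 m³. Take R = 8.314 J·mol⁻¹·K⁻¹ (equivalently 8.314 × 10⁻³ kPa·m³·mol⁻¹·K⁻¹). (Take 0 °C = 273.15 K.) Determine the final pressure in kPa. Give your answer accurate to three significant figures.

Convert: T₁ = 295.0 K.
From PV = nRT: V₁ = nRT₁/P₁ = 0.4019 m³.
Isothermal, so P V is constant: T₂ = T₁; P₂ = P₁·(V₁/V₂) = 205.9 kPa.

P₂ ≈ 206 kPa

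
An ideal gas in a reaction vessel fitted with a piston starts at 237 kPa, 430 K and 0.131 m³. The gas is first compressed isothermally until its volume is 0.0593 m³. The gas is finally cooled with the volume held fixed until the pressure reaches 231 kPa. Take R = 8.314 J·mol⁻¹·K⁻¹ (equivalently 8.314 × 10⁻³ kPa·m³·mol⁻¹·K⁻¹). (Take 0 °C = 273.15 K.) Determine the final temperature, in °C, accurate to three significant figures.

T₃ ≈ -83.4 °C

Isothermal, so P V is constant: T₂ = T₁; P₂ = P₁·(V₁/V₂) = 523.6 kPa.
Isochoric, so P/T is constant: V₃ = V₂; T₃ = T₂·(P₃/P₂) = 189.7 K.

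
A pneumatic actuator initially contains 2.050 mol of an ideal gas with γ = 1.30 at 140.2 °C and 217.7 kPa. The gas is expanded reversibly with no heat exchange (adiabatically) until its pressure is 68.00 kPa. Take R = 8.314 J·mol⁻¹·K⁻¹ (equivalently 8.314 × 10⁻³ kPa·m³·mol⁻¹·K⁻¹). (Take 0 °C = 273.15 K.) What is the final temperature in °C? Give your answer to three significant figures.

T₂ ≈ 42.9 °C

Convert: T₁ = 413.3 K.
From PV = nRT: V₁ = nRT₁/P₁ = 0.03236 m³.
Reversible adiabatic, γ = 1.30: T₂ = T₁·(P₂/P₁)^((γ−1)/γ) = 316.0 K; V₂ = V₁·(P₁/P₂)^(1/γ) = 0.07921 m³.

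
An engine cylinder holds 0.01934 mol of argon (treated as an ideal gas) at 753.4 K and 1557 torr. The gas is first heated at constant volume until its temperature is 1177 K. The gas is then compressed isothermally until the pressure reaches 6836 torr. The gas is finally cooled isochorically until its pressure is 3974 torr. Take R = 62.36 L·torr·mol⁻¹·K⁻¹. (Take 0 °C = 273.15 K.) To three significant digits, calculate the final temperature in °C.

From PV = nRT: V₁ = nRT₁/P₁ = 0.5836 L.
V constant ⇒ P ∝ T: V₂ = V₁; P₂ = P₁·(T₂/T₁) = 2432 torr.
T constant ⇒ Boyle's law P V = const: T₃ = T₂; V₃ = V₂·(P₂/P₃) = 0.2077 L.
V constant ⇒ P ∝ T: V₄ = V₃; T₄ = T₃·(P₄/P₃) = 684.2 K.

T₄ ≈ 411 °C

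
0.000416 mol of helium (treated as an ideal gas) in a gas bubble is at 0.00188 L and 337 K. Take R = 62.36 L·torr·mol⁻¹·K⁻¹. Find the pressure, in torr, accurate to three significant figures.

PV = nRT ⇒ P = nRT/V = (0.000416 × 62.36 × 337) / 0.00188

P ≈ 4.65e+03 torr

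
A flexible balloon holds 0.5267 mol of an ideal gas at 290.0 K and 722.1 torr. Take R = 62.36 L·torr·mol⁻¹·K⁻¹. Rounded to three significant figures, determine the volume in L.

PV = nRT ⇒ V = nRT/P = (0.5267 × 62.36 × 290.0) / 722.1

V ≈ 13.2 L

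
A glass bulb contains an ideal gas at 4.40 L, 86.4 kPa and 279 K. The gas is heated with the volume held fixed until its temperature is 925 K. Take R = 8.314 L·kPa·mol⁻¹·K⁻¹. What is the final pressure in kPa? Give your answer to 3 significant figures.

P₂ ≈ 286 kPa

V constant ⇒ P ∝ T: V₂ = V₁; P₂ = P₁·(T₂/T₁) = 286.5 kPa.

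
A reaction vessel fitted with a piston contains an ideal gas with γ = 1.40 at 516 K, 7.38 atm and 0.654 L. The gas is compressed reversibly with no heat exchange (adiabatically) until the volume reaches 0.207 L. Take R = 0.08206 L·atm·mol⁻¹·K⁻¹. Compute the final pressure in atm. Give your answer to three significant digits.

Reversible adiabatic, γ = 1.40: T₂ = T₁·(V₁/V₂)^(γ−1) = 817.5 K; P₂ = P₁·(V₁/V₂)^γ = 36.94 atm.

P₂ ≈ 36.9 atm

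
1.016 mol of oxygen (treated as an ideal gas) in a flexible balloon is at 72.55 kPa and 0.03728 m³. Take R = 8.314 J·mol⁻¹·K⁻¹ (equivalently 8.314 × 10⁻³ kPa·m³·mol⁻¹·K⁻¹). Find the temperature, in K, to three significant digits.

T ≈ 320 K

PV = nRT ⇒ T = PV/(nR) = (72.55 × 0.03728) / (1.016 × 8.314 × 10⁻³)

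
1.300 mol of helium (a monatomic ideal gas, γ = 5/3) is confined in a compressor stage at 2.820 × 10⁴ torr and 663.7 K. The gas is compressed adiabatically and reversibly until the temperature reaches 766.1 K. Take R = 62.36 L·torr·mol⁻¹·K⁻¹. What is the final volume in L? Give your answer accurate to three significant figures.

V₂ ≈ 1.54 L

From PV = nRT: V₁ = nRT₁/P₁ = 1.908 L.
Adiabatic (γ = 5/3), T V^(γ−1) and P V^γ constant: P₂ = P₁·(T₂/T₁)^(γ/(γ−1)) = 4.037e+04 torr; V₂ = V₁·(T₁/T₂)^(1/(γ−1)) = 1.539 L.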